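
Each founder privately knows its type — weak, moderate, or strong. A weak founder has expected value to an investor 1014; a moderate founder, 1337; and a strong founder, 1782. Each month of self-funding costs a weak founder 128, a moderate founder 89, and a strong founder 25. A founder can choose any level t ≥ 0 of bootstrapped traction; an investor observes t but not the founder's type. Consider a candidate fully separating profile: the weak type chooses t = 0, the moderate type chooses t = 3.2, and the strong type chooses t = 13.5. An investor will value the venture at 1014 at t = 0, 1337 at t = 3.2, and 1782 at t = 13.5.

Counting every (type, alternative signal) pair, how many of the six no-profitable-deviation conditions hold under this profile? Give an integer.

6

Strong (own payoff 1782 − 25×13.5 = 1444.5): to t=0 gives 1014 → no gain ✓; to t=3.2 gives 1337 − 25×3.2 = 1257 → no gain ✓.
Moderate (own payoff 1337 − 89×3.2 = 1052.2): to t=0 gives 1014 → no gain ✓; to t=13.5 gives 1782 − 89×13.5 = 580.5 → no gain ✓.
Weak (own payoff 1014): to t=3.2 gives 1337 − 128×3.2 = 927.4 → no gain ✓; to t=13.5 gives 1782 − 128×13.5 = 54 → no gain ✓.
6 of the 6 constraints hold; this profile is a separating equilibrium.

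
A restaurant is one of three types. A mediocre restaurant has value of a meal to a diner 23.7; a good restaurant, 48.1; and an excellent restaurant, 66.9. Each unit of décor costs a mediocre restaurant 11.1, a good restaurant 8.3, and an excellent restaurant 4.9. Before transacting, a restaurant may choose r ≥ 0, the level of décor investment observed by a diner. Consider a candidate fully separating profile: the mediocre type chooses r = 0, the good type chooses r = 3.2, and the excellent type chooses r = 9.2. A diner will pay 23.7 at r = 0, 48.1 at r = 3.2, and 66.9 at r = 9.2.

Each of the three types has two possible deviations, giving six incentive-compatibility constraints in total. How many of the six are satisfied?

3

Good (own payoff 48.1 − 8.3×3.2 = 21.54): to r=0 gives 23.7 → profitable ✗; to r=9.2 gives 66.9 − 8.3×9.2 = -9.46 → no gain ✓.
Excellent (own payoff 66.9 − 4.9×9.2 = 21.82): to r=0 gives 23.7 → profitable ✗; to r=3.2 gives 48.1 − 4.9×3.2 = 32.42 → profitable ✗.
Mediocre (own payoff 23.7): to r=3.2 gives 48.1 − 11.1×3.2 = 12.58 → no gain ✓; to r=9.2 gives 66.9 − 11.1×9.2 = -35.22 → no gain ✓.
3 of the 6 constraints hold; not an equilibrium.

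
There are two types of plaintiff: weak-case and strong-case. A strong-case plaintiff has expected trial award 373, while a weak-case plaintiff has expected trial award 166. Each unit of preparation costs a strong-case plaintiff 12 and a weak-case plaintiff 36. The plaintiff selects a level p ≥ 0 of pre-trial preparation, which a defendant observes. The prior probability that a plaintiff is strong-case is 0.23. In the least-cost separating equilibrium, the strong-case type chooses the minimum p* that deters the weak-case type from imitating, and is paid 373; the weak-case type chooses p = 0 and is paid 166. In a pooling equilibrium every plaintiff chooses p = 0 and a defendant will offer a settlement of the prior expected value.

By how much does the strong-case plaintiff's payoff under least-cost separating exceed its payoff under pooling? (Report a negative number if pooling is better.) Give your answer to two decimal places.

90.39

Least-cost separating signal: p* solves 166 = 373 − 36·p*, so p* = (373 − 166)/36 = 5.75.
Strong-case type's separating payoff: 373 − 12 × p* = 373 − 12 × (373 − 166)/36 = 373 − 2484/36 = 304.
Pooling payoff: 0.23 × 373 + 0.77 × 166 = 213.61.
Difference: 304 − 213.61 = 90.39.
The strong-case type prefers to separate.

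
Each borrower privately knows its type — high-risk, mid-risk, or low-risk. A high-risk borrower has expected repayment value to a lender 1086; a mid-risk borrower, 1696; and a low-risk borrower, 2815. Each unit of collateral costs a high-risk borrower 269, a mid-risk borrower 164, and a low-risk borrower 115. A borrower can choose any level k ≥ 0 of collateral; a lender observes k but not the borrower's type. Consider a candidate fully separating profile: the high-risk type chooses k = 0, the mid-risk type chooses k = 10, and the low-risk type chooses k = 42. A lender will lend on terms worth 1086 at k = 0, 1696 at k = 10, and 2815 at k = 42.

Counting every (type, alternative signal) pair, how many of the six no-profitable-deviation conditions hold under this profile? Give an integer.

3

High-risk (own payoff 1086): to k=10 gives 1696 − 269×10 = -994 → no gain ✓; to k=42 gives 2815 − 269×42 = -8483 → no gain ✓.
Mid-risk (own payoff 1696 − 164×10 = 56): to k=0 gives 1086 → profitable ✗; to k=42 gives 2815 − 164×42 = -4073 → no gain ✓.
Low-risk (own payoff 2815 − 115×42 = -2015): to k=0 gives 1086 → profitable ✗; to k=10 gives 1696 − 115×10 = 546 → profitable ✗.
3 of the 6 constraints hold; not an equilibrium.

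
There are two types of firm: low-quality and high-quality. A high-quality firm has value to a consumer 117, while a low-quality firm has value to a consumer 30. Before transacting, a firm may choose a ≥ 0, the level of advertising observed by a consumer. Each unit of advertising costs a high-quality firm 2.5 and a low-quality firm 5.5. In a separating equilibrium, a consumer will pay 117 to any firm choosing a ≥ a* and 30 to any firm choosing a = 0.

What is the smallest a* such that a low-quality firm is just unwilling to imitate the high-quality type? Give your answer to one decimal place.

A low-quality firm choosing a = 0 receives 30.
Imitating at a* instead would pay 117 at cost 5.5·a*, netting 117 − 5.5·a*.
Indifference: 30 = 117 − 5.5·a*, so a* = (117 − 30) / 5.5 ≈ 15.8.
At a* the low-quality type's incentive constraint just binds; the high-quality type strictly prefers a* since its per-unit cost is lower.

15.8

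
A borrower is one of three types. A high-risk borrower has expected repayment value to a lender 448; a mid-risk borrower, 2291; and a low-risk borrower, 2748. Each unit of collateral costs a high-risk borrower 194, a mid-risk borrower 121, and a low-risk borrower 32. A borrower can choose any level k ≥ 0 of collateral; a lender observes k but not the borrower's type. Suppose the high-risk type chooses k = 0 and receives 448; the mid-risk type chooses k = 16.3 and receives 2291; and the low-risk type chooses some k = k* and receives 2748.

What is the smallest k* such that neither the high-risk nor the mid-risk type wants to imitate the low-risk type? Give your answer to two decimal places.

20.08

High-risk type (on-path payoff 448) won't mimic when 448 ≥ 2748 − 194·k*, i.e. k* ≥ 11.86.
Mid-risk type (on-path payoff 2291 − 121×16.3 = 318.7) won't mimic when 318.7 ≥ 2748 − 121·k*, i.e. k* ≥ 20.08.
Both must hold, so k* = max(11.86, 20.08) = 20.08. The mid-risk type's constraint binds.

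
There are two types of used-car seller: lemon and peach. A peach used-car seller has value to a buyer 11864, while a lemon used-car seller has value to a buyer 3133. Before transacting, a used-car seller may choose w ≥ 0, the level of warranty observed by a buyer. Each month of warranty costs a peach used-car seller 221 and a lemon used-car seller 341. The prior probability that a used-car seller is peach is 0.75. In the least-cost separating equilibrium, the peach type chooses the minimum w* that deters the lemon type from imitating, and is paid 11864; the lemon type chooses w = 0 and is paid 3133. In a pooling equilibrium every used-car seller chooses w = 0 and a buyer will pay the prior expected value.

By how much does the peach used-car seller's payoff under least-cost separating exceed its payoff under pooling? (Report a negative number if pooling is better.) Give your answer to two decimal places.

Least-cost separating signal: w* solves 3133 = 11864 − 341·w*, so w* = (11864 − 3133)/341 ≈ 25.6041.
Peach type's separating payoff: 11864 − 221 × w* = 11864 − 221 × (11864 − 3133)/341 = 11864 − 1929551/341 ≈ 6205.4927.
Pooling payoff: 0.75 × 11864 + 0.25 × 3133 = 9681.25.
Difference: 6205.4927 − 9681.25 = -3475.7573, i.e. -3475.76 to two decimal places.
The peach type would prefer the pooling outcome.

-3475.76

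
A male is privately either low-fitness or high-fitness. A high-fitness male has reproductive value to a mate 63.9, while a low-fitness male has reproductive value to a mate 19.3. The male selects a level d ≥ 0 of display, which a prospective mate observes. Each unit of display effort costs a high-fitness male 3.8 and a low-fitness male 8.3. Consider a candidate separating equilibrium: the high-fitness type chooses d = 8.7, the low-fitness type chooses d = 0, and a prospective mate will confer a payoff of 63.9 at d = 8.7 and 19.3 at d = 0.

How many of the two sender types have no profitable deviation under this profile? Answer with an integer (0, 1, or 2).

Low-fitness type: stay at 0 → 19.3; mimic → 63.9 − 8.3 × 8.7 = -8.31. IC holds (19.3 ≥ -8.31).
High-fitness type: signal → 63.9 − 3.8 × 8.7 = 30.84; deviate to 0 → 19.3. IC holds (30.84 ≥ 19.3).
2 of 2 constraints hold, so this is a separating equilibrium.

2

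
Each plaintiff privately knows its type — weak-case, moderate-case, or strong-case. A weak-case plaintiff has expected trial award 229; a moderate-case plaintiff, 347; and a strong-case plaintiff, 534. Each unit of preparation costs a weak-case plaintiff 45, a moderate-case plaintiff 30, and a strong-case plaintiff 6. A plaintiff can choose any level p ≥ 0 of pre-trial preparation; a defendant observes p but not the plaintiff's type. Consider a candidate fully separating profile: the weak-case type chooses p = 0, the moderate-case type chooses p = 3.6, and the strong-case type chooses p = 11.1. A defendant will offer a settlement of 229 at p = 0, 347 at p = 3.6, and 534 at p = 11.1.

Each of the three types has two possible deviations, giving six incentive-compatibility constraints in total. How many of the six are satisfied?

Moderate-case (own payoff 347 − 30×3.6 = 239): to p=0 gives 229 → no gain ✓; to p=11.1 gives 534 − 30×11.1 = 201 → no gain ✓.
Strong-case (own payoff 534 − 6×11.1 = 467.4): to p=0 gives 229 → no gain ✓; to p=3.6 gives 347 − 6×3.6 = 325.4 → no gain ✓.
Weak-case (own payoff 229): to p=3.6 gives 347 − 45×3.6 = 185 → no gain ✓; to p=11.1 gives 534 − 45×11.1 = 34.5 → no gain ✓.
6 of the 6 constraints hold; this profile is a separating equilibrium.

6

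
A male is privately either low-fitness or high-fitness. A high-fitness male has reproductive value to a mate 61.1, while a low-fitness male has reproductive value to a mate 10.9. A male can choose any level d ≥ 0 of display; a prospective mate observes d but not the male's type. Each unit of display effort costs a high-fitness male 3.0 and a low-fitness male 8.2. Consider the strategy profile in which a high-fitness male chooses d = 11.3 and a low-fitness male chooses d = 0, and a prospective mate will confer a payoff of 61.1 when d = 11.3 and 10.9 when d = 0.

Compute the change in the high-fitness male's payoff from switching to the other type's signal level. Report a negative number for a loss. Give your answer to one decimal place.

Playing d = 11.3 the high-fitness male receives 61.1 − 3.0 × 11.3 = 27.2.
Deviating to d = 0 yields 10.9 instead.
Gain from deviating: 10.9 − 27.2 = -16.3.
The gain is negative, so the high-fitness type's incentive-compatibility constraint is satisfied.

-16.3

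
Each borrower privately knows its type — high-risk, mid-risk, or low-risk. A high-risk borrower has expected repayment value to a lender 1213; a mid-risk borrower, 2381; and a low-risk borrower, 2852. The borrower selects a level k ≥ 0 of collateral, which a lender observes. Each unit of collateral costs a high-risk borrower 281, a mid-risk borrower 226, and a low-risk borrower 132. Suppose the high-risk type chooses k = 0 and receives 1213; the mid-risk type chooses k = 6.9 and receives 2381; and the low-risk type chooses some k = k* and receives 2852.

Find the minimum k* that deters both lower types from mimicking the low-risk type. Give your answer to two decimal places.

8.98

Mid-risk type (on-path payoff 2381 − 226×6.9 = 821.6) won't mimic when 821.6 ≥ 2852 − 226·k*, i.e. k* ≥ 8.98.
High-risk type (on-path payoff 1213) won't mimic when 1213 ≥ 2852 − 281·k*, i.e. k* ≥ 5.83.
Both must hold, so k* = max(5.83, 8.98) = 8.98. The mid-risk type's constraint binds.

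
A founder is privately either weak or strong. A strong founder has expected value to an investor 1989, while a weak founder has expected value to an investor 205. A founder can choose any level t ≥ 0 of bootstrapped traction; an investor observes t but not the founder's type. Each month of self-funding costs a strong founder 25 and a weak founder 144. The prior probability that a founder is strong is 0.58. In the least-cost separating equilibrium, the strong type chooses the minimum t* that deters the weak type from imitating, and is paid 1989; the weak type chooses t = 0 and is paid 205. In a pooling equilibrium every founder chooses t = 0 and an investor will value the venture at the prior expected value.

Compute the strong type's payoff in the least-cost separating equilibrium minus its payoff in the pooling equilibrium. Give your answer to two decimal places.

Least-cost separating signal: t* solves 205 = 1989 − 144·t*, so t* = (1989 − 205)/144 ≈ 12.3889.
Strong type's separating payoff: 1989 − 25 × t* = 1989 − 25 × (1989 − 205)/144 = 1989 − 44600/144 ≈ 1679.2778.
Pooling payoff: 0.58 × 1989 + 0.42 × 205 = 1239.72.
Difference: 1679.2778 − 1239.72 = 439.5578, i.e. 439.56 to two decimal places.
The strong type prefers to separate.

439.56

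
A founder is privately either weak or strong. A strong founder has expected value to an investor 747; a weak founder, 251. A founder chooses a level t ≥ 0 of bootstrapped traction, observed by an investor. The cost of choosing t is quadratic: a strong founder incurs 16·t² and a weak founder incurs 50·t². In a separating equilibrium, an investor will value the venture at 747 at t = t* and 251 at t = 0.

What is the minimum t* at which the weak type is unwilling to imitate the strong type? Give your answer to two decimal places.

3.15

The weak type at t = 0 receives 251; imitating at t* yields 747 − 50·t*².
Indifference: 251 = 747 − 50·t*², so t*² = (747 − 251) / 50 = 9.92.
t* = √9.92 ≈ 3.15.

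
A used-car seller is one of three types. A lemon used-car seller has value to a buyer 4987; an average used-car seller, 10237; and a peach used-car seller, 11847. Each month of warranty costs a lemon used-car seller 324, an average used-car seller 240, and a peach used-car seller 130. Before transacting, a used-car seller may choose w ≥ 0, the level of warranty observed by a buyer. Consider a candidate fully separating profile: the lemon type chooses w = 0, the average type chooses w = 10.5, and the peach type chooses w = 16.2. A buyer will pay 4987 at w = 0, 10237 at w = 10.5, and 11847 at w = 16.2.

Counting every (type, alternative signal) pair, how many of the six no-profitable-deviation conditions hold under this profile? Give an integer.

3

Average (own payoff 10237 − 240×10.5 = 7717): to w=0 gives 4987 → no gain ✓; to w=16.2 gives 11847 − 240×16.2 = 7959 → profitable ✗.
Peach (own payoff 11847 − 130×16.2 = 9741): to w=0 gives 4987 → no gain ✓; to w=10.5 gives 10237 − 130×10.5 = 8872 → no gain ✓.
Lemon (own payoff 4987): to w=10.5 gives 10237 − 324×10.5 = 6835 → profitable ✗; to w=16.2 gives 11847 − 324×16.2 = 6598.2 → profitable ✗.
3 of the 6 constraints hold; not an equilibrium.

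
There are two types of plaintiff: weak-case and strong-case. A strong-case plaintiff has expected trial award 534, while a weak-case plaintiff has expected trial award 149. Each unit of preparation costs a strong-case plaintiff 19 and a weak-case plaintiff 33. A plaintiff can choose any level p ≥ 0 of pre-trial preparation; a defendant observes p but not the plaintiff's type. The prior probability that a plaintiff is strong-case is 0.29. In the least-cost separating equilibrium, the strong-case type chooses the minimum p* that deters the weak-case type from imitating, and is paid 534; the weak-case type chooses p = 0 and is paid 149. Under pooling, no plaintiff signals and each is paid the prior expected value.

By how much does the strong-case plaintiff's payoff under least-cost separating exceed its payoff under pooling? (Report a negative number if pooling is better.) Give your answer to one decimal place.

51.7

Least-cost separating signal: p* solves 149 = 534 − 33·p*, so p* = (534 − 149)/33 ≈ 11.6667.
Strong-case type's separating payoff: 534 − 19 × p* = 534 − 19 × (534 − 149)/33 = 534 − 7315/33 ≈ 312.333.
Pooling payoff: 0.29 × 534 + 0.71 × 149 = 260.65.
Difference: 312.333 − 260.65 = 51.683, i.e. 51.7 to one decimal place.
The strong-case type prefers to separate.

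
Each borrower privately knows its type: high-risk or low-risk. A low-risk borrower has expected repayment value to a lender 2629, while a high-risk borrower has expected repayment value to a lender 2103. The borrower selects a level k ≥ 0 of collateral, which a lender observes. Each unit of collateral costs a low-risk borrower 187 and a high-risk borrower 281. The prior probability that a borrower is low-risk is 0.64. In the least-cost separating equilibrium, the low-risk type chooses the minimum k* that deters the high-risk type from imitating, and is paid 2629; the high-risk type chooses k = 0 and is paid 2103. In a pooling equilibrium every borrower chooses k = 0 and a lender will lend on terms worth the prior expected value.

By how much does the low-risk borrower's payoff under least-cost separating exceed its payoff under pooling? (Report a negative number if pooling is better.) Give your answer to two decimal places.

Least-cost separating signal: k* solves 2103 = 2629 − 281·k*, so k* = (2629 − 2103)/281 ≈ 1.8719.
Low-risk type's separating payoff: 2629 − 187 × k* = 2629 − 187 × (2629 − 2103)/281 = 2629 − 98362/281 ≈ 2278.9573.
Pooling payoff: 0.64 × 2629 + 0.36 × 2103 = 2439.64.
Difference: 2278.9573 − 2439.64 = -160.6827, i.e. -160.68 to two decimal places.
The low-risk type would prefer the pooling outcome.

-160.68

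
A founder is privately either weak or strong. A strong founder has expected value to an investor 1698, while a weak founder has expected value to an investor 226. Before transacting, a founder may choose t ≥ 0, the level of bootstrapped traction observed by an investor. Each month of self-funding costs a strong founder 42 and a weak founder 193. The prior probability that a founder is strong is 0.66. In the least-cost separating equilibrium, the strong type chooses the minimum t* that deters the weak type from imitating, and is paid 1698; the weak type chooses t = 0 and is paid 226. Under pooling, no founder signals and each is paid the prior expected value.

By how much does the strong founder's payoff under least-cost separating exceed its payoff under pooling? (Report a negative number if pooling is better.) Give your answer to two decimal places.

180.15

Least-cost separating signal: t* solves 226 = 1698 − 193·t*, so t* = (1698 − 226)/193 ≈ 7.6269.
Strong type's separating payoff: 1698 − 42 × t* = 1698 − 42 × (1698 − 226)/193 = 1698 − 61824/193 ≈ 1377.6684.
Pooling payoff: 0.66 × 1698 + 0.34 × 226 = 1197.52.
Difference: 1377.6684 − 1197.52 = 180.1484, i.e. 180.15 to two decimal places.
The strong type prefers to separate.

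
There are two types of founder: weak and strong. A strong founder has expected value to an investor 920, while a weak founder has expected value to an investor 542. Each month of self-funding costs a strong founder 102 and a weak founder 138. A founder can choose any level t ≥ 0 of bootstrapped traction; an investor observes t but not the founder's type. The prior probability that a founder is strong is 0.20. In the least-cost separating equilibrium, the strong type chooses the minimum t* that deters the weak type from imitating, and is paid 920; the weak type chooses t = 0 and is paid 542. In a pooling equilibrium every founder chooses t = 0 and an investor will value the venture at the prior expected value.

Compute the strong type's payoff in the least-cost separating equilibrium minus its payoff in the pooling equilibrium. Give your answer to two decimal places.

23.01

Least-cost separating signal: t* solves 542 = 920 − 138·t*, so t* = (920 − 542)/138 ≈ 2.7391.
Strong type's separating payoff: 920 − 102 × t* = 920 − 102 × (920 − 542)/138 = 920 − 38556/138 ≈ 640.6087.
Pooling payoff: 0.20 × 920 + 0.80 × 542 = 617.6.
Difference: 640.6087 − 617.6 = 23.0087, i.e. 23.01 to two decimal places.
The strong type prefers to separate.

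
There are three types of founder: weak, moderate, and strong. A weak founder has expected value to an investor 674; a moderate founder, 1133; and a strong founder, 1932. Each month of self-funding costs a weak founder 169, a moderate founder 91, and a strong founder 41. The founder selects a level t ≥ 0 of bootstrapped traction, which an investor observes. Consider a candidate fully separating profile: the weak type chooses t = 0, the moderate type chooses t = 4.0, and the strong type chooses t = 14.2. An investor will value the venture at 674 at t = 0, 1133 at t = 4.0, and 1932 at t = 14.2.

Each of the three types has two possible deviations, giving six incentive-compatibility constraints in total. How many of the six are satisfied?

Moderate (own payoff 1133 − 91×4.0 = 769): to t=0 gives 674 → no gain ✓; to t=14.2 gives 1932 − 91×14.2 = 639.8 → no gain ✓.
Strong (own payoff 1932 − 41×14.2 = 1349.8): to t=0 gives 674 → no gain ✓; to t=4.0 gives 1133 − 41×4.0 = 969 → no gain ✓.
Weak (own payoff 674): to t=4.0 gives 1133 − 169×4.0 = 457 → no gain ✓; to t=14.2 gives 1932 − 169×14.2 = -467.8 → no gain ✓.
6 of the 6 constraints hold; this profile is a separating equilibrium.

6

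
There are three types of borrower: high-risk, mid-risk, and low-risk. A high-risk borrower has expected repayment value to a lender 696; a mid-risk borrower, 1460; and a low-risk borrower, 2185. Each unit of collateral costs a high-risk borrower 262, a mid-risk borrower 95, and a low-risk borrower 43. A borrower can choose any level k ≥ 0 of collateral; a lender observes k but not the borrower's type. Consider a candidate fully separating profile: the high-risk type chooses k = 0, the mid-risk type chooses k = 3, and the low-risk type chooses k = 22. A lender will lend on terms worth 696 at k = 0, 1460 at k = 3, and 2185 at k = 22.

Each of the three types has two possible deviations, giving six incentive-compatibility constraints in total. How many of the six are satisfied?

Low-risk (own payoff 2185 − 43×22 = 1239): to k=0 gives 696 → no gain ✓; to k=3 gives 1460 − 43×3 = 1331 → profitable ✗.
Mid-risk (own payoff 1460 − 95×3 = 1175): to k=0 gives 696 → no gain ✓; to k=22 gives 2185 − 95×22 = 95 → no gain ✓.
High-risk (own payoff 696): to k=3 gives 1460 − 262×3 = 674 → no gain ✓; to k=22 gives 2185 − 262×22 = -3579 → no gain ✓.
5 of the 6 constraints hold; not an equilibrium.

5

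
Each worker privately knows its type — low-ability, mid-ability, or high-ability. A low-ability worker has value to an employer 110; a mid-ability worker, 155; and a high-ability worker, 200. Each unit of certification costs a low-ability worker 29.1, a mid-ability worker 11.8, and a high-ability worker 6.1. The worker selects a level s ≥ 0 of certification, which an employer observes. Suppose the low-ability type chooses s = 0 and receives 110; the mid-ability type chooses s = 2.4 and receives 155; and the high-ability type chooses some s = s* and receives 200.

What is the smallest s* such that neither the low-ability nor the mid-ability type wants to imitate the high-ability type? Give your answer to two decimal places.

Mid-ability type (on-path payoff 155 − 11.8×2.4 = 126.68) won't mimic when 126.68 ≥ 200 − 11.8·s*, i.e. s* ≥ 6.21.
Low-ability type (on-path payoff 110) won't mimic when 110 ≥ 200 − 29.1·s*, i.e. s* ≥ 3.09.
Both must hold, so s* = max(3.09, 6.21) = 6.21. The mid-ability type's constraint binds.

6.21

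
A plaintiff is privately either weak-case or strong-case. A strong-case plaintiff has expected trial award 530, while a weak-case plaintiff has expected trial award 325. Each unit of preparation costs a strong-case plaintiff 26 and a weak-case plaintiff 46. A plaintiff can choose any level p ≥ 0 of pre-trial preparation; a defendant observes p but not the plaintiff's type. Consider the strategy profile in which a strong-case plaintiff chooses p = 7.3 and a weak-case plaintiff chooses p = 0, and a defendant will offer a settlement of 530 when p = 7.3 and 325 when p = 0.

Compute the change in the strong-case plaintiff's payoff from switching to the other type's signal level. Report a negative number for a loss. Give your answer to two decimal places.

Playing p = 7.3 the strong-case plaintiff receives 530 − 26 × 7.3 = 340.2.
Deviating to p = 0 yields 325 instead.
Gain from deviating: 325 − 340.2 = -15.20.
The gain is negative, so the strong-case type's incentive-compatibility constraint is satisfied.

-15.20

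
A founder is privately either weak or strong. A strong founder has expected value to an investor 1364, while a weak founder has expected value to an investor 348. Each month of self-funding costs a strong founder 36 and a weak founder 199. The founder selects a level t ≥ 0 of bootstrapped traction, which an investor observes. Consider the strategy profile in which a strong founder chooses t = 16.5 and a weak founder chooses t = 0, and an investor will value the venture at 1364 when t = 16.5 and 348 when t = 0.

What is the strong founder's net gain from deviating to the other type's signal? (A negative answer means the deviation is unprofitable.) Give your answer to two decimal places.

-422.00

Playing t = 16.5 the strong founder receives 1364 − 36 × 16.5 = 770.
Deviating to t = 0 yields 348 instead.
Gain from deviating: 348 − 770 = -422.00.
The gain is negative, so the strong type's incentive-compatibility constraint is satisfied.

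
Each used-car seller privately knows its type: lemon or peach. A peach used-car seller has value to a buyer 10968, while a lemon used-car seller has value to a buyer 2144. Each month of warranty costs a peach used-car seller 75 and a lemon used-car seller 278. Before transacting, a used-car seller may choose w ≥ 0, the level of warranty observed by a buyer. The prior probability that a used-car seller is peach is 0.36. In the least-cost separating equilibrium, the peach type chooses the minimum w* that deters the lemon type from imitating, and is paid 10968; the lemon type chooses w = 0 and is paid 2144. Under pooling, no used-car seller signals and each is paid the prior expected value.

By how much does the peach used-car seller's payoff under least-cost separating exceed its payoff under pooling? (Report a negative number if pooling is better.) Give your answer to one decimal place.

Least-cost separating signal: w* solves 2144 = 10968 − 278·w*, so w* = (10968 − 2144)/278 ≈ 31.7410.
Peach type's separating payoff: 10968 − 75 × w* = 10968 − 75 × (10968 − 2144)/278 = 10968 − 661800/278 ≈ 8587.424.
Pooling payoff: 0.36 × 10968 + 0.64 × 2144 = 5320.64.
Difference: 8587.424 − 5320.64 = 3266.784, i.e. 3266.8 to one decimal place.
The peach type prefers to separate.

3266.8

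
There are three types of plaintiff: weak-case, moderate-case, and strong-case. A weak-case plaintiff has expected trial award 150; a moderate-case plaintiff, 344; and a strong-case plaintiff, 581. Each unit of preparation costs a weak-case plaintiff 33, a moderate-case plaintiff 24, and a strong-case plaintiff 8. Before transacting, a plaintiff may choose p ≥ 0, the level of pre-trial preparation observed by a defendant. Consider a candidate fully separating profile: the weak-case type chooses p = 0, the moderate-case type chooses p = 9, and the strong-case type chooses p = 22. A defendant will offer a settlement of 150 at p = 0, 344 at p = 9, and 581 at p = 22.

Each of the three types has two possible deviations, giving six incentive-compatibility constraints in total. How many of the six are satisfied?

5

Weak-case (own payoff 150): to p=9 gives 344 − 33×9 = 47 → no gain ✓; to p=22 gives 581 − 33×22 = -145 → no gain ✓.
Strong-case (own payoff 581 − 8×22 = 405): to p=0 gives 150 → no gain ✓; to p=9 gives 344 − 8×9 = 272 → no gain ✓.
Moderate-case (own payoff 344 − 24×9 = 128): to p=0 gives 150 → profitable ✗; to p=22 gives 581 − 24×22 = 53 → no gain ✓.
5 of the 6 constraints hold; not an equilibrium.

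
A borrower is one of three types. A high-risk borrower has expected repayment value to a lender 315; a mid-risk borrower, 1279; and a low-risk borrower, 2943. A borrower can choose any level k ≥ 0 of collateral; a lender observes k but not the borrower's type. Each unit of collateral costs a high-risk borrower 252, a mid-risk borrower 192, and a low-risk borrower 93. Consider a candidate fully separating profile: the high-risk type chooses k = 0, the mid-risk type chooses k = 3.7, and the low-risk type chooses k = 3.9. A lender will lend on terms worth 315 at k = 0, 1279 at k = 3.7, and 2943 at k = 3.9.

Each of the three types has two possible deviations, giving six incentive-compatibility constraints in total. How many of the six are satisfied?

3

Mid-risk (own payoff 1279 − 192×3.7 = 568.6): to k=0 gives 315 → no gain ✓; to k=3.9 gives 2943 − 192×3.9 = 2194.2 → profitable ✗.
Low-risk (own payoff 2943 − 93×3.9 = 2580.3): to k=0 gives 315 → no gain ✓; to k=3.7 gives 1279 − 93×3.7 = 934.9 → no gain ✓.
High-risk (own payoff 315): to k=3.7 gives 1279 − 252×3.7 = 346.6 → profitable ✗; to k=3.9 gives 2943 − 252×3.9 = 1960.2 → profitable ✗.
3 of the 6 constraints hold; not an equilibrium.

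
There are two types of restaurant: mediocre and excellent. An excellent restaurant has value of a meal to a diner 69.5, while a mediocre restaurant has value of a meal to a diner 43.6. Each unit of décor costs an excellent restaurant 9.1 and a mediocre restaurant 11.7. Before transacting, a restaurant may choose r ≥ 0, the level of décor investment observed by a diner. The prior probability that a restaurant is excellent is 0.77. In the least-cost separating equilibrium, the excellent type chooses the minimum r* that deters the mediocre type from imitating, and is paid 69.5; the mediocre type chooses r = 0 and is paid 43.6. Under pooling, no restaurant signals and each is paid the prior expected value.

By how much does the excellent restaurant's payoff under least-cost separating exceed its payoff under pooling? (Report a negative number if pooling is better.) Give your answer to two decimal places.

Least-cost separating signal: r* solves 43.6 = 69.5 − 11.7·r*, so r* = (69.5 − 43.6)/11.7 ≈ 2.2137.
Excellent type's separating payoff: 69.5 − 9.1 × r* = 69.5 − 9.1 × (69.5 − 43.6)/11.7 = 69.5 − 235.69/11.7 ≈ 49.3556.
Pooling payoff: 0.77 × 69.5 + 0.23 × 43.6 = 63.543.
Difference: 49.3556 − 63.543 = -14.1874, i.e. -14.19 to two decimal places.
The excellent type would prefer the pooling outcome.

-14.19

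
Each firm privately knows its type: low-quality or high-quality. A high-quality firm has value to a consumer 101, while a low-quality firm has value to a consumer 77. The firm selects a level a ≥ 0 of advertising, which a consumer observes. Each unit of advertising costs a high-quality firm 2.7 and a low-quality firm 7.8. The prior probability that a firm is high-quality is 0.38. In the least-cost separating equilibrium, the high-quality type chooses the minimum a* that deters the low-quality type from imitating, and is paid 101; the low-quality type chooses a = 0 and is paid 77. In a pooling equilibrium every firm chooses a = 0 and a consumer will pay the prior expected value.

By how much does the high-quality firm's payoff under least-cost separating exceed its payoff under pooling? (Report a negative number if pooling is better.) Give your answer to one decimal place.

6.6

Least-cost separating signal: a* solves 77 = 101 − 7.8·a*, so a* = (101 − 77)/7.8 ≈ 3.0769.
High-quality type's separating payoff: 101 − 2.7 × a* = 101 − 2.7 × (101 − 77)/7.8 = 101 − 64.8/7.8 ≈ 92.692.
Pooling payoff: 0.38 × 101 + 0.62 × 77 = 86.12.
Difference: 92.692 − 86.12 = 6.572, i.e. 6.6 to one decimal place.
The high-quality type prefers to separate.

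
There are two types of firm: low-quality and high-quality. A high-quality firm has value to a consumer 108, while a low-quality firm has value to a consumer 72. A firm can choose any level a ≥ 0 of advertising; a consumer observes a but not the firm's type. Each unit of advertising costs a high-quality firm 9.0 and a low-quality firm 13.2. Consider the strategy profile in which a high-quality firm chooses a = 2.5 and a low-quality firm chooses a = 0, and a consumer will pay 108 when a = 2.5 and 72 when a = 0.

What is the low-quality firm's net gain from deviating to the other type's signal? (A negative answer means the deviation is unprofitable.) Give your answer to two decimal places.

Playing a = 0 the low-quality firm receives 72.
Deviating to a = 2.5 brings payment 108 at cost 13.2 × 2.5 = 33, netting 75.
Gain from deviating: 75 − 72 = 3.00.
The gain is positive, so the low-quality type's incentive-compatibility constraint is violated — this profile is not a separating equilibrium.

3.00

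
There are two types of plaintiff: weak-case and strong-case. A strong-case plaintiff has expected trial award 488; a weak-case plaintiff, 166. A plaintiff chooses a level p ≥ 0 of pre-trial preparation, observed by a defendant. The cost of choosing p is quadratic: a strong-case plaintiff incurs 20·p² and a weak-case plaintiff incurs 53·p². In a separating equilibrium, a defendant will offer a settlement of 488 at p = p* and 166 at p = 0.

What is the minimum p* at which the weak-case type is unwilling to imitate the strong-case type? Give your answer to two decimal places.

2.46

The weak-case type at p = 0 receives 166; imitating at p* yields 488 − 53·p*².
Indifference: 166 = 488 − 53·p*², so p*² = (488 − 166) / 53 ≈ 6.0755.
p* = √6.0755 ≈ 2.46.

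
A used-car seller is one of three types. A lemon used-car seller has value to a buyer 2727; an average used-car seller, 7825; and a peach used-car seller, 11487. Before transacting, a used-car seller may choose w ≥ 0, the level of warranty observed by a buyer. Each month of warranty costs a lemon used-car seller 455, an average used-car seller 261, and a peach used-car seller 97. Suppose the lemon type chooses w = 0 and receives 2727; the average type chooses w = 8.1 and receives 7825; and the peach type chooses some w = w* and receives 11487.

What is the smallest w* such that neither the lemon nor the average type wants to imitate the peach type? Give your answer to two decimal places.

Lemon type (on-path payoff 2727) won't mimic when 2727 ≥ 11487 − 455·w*, i.e. w* ≥ 19.25.
Average type (on-path payoff 7825 − 261×8.1 = 5710.9) won't mimic when 5710.9 ≥ 11487 − 261·w*, i.e. w* ≥ 22.13.
Both must hold, so w* = max(19.25, 22.13) = 22.13. The average type's constraint binds.

22.13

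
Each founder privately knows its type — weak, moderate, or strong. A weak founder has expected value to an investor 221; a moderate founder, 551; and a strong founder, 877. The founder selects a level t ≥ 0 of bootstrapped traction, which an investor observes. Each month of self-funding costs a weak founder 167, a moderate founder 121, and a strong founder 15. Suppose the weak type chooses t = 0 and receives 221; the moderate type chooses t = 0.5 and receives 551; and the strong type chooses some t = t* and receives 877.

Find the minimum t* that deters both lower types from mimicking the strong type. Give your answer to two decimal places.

Weak type (on-path payoff 221) won't mimic when 221 ≥ 877 − 167·t*, i.e. t* ≥ 3.93.
Moderate type (on-path payoff 551 − 121×0.5 = 490.5) won't mimic when 490.5 ≥ 877 − 121·t*, i.e. t* ≥ 3.19.
Both must hold, so t* = max(3.93, 3.19) = 3.93. The weak type's constraint binds.

3.93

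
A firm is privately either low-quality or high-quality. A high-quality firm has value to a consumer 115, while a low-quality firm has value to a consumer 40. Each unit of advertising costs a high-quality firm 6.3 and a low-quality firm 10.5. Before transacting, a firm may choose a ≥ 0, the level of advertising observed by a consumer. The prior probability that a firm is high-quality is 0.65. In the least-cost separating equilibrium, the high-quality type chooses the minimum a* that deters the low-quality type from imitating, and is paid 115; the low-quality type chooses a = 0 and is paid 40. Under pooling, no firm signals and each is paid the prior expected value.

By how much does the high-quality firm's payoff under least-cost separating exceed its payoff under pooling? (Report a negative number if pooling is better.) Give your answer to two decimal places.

Least-cost separating signal: a* solves 40 = 115 − 10.5·a*, so a* = (115 − 40)/10.5 ≈ 7.1429.
High-quality type's separating payoff: 115 − 6.3 × a* = 115 − 6.3 × (115 − 40)/10.5 = 115 − 472.5/10.5 = 70.
Pooling payoff: 0.65 × 115 + 0.35 × 40 = 88.75.
Difference: 70 − 88.75 = -18.75.
The high-quality type would prefer the pooling outcome.

-18.75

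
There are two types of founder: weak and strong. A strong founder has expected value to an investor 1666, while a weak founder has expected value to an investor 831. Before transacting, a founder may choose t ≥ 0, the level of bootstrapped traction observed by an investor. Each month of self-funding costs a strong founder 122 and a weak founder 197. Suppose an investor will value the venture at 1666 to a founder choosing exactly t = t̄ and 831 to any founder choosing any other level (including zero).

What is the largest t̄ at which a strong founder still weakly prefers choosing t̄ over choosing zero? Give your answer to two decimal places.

Choosing t̄ yields the strong type 1666 − 122·t̄; choosing zero yields 831.
The strong type is indifferent at 1666 − 122·t̄ = 831, i.e. t̄ = (1666 − 831) / 122 ≈ 6.84.
For any t̄ above 6.84 the strong type would rather pool at zero, so separation collapses.

6.84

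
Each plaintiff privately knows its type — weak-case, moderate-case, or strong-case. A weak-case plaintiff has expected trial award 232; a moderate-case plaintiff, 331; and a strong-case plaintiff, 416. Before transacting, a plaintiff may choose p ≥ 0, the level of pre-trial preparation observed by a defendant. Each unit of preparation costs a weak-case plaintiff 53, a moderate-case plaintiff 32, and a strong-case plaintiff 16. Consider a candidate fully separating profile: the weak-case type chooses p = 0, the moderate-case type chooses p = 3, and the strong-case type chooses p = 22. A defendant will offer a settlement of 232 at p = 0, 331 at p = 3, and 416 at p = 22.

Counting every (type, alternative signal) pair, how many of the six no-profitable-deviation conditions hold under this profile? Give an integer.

Strong-case (own payoff 416 − 16×22 = 64): to p=0 gives 232 → profitable ✗; to p=3 gives 331 − 16×3 = 283 → profitable ✗.
Moderate-case (own payoff 331 − 32×3 = 235): to p=0 gives 232 → no gain ✓; to p=22 gives 416 − 32×22 = -288 → no gain ✓.
Weak-case (own payoff 232): to p=3 gives 331 − 53×3 = 172 → no gain ✓; to p=22 gives 416 − 53×22 = -750 → no gain ✓.
4 of the 6 constraints hold; not an equilibrium.

4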